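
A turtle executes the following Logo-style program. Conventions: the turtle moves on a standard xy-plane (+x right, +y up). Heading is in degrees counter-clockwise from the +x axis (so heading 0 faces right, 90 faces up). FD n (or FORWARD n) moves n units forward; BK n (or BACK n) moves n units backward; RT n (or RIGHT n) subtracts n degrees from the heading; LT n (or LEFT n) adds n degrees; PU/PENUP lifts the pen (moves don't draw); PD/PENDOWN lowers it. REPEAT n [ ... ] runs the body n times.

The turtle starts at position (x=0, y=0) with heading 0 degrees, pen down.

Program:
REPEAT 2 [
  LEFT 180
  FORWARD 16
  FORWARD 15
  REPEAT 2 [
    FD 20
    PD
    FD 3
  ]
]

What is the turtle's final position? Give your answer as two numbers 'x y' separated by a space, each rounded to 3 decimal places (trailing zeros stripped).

Answer: 0 0

Derivation:
Executing turtle program step by step:
Start: pos=(0,0), heading=0, pen down
REPEAT 2 [
  -- iteration 1/2 --
  LT 180: heading 0 -> 180
  FD 16: (0,0) -> (-16,0) [heading=180, draw]
  FD 15: (-16,0) -> (-31,0) [heading=180, draw]
  REPEAT 2 [
    -- iteration 1/2 --
    FD 20: (-31,0) -> (-51,0) [heading=180, draw]
    PD: pen down
    FD 3: (-51,0) -> (-54,0) [heading=180, draw]
    -- iteration 2/2 --
    FD 20: (-54,0) -> (-74,0) [heading=180, draw]
    PD: pen down
    FD 3: (-74,0) -> (-77,0) [heading=180, draw]
  ]
  -- iteration 2/2 --
  LT 180: heading 180 -> 0
  FD 16: (-77,0) -> (-61,0) [heading=0, draw]
  FD 15: (-61,0) -> (-46,0) [heading=0, draw]
  REPEAT 2 [
    -- iteration 1/2 --
    FD 20: (-46,0) -> (-26,0) [heading=0, draw]
    PD: pen down
    FD 3: (-26,0) -> (-23,0) [heading=0, draw]
    -- iteration 2/2 --
    FD 20: (-23,0) -> (-3,0) [heading=0, draw]
    PD: pen down
    FD 3: (-3,0) -> (0,0) [heading=0, draw]
  ]
]
Final: pos=(0,0), heading=0, 12 segment(s) drawn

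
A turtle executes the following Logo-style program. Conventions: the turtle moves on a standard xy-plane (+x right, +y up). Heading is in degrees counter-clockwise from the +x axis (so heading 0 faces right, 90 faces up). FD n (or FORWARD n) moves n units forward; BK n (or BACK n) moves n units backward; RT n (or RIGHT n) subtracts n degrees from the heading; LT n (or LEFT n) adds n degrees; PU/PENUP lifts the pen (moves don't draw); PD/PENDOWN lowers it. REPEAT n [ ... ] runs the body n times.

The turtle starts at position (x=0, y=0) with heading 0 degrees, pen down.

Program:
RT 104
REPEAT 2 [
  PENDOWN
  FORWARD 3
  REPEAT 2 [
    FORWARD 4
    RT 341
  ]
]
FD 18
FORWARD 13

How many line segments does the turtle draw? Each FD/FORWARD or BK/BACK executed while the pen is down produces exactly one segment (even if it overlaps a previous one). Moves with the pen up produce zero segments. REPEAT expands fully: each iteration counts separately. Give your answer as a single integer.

Answer: 8

Derivation:
Executing turtle program step by step:
Start: pos=(0,0), heading=0, pen down
RT 104: heading 0 -> 256
REPEAT 2 [
  -- iteration 1/2 --
  PD: pen down
  FD 3: (0,0) -> (-0.726,-2.911) [heading=256, draw]
  REPEAT 2 [
    -- iteration 1/2 --
    FD 4: (-0.726,-2.911) -> (-1.693,-6.792) [heading=256, draw]
    RT 341: heading 256 -> 275
    -- iteration 2/2 --
    FD 4: (-1.693,-6.792) -> (-1.345,-10.777) [heading=275, draw]
    RT 341: heading 275 -> 294
  ]
  -- iteration 2/2 --
  PD: pen down
  FD 3: (-1.345,-10.777) -> (-0.125,-13.517) [heading=294, draw]
  REPEAT 2 [
    -- iteration 1/2 --
    FD 4: (-0.125,-13.517) -> (1.502,-17.172) [heading=294, draw]
    RT 341: heading 294 -> 313
    -- iteration 2/2 --
    FD 4: (1.502,-17.172) -> (4.23,-20.097) [heading=313, draw]
    RT 341: heading 313 -> 332
  ]
]
FD 18: (4.23,-20.097) -> (20.123,-28.548) [heading=332, draw]
FD 13: (20.123,-28.548) -> (31.602,-34.651) [heading=332, draw]
Final: pos=(31.602,-34.651), heading=332, 8 segment(s) drawn
Segments drawn: 8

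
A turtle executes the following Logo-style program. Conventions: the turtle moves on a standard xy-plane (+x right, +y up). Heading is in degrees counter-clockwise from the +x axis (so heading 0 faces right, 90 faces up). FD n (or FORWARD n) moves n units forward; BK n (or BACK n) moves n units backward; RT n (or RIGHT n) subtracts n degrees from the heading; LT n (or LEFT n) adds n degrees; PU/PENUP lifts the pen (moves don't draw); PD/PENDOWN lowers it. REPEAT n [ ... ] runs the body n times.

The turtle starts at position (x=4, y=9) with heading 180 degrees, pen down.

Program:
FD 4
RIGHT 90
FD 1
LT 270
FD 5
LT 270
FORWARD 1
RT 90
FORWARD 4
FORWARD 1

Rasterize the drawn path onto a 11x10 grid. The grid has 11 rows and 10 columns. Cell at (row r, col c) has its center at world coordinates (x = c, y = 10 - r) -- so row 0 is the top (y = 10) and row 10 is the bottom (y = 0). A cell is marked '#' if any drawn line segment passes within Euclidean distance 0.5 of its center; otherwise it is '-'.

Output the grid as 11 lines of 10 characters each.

Answer: ######----
######----
----------
----------
----------
----------
----------
----------
----------
----------
----------

Derivation:
Segment 0: (4,9) -> (0,9)
Segment 1: (0,9) -> (0,10)
Segment 2: (0,10) -> (5,10)
Segment 3: (5,10) -> (5,9)
Segment 4: (5,9) -> (1,9)
Segment 5: (1,9) -> (0,9)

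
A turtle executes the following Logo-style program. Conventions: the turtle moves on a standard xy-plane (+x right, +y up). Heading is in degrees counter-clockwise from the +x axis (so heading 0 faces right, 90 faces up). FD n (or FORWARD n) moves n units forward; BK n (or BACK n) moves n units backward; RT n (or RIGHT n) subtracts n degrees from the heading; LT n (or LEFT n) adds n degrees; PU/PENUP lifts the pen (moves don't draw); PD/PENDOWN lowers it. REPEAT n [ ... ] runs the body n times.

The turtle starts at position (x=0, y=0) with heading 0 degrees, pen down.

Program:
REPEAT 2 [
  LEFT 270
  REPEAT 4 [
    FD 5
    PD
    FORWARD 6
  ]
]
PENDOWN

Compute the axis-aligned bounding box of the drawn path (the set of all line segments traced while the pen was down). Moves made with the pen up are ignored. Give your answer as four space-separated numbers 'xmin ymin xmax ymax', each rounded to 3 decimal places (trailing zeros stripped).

Answer: -44 -44 0 0

Derivation:
Executing turtle program step by step:
Start: pos=(0,0), heading=0, pen down
REPEAT 2 [
  -- iteration 1/2 --
  LT 270: heading 0 -> 270
  REPEAT 4 [
    -- iteration 1/4 --
    FD 5: (0,0) -> (0,-5) [heading=270, draw]
    PD: pen down
    FD 6: (0,-5) -> (0,-11) [heading=270, draw]
    -- iteration 2/4 --
    FD 5: (0,-11) -> (0,-16) [heading=270, draw]
    PD: pen down
    FD 6: (0,-16) -> (0,-22) [heading=270, draw]
    -- iteration 3/4 --
    FD 5: (0,-22) -> (0,-27) [heading=270, draw]
    PD: pen down
    FD 6: (0,-27) -> (0,-33) [heading=270, draw]
    -- iteration 4/4 --
    FD 5: (0,-33) -> (0,-38) [heading=270, draw]
    PD: pen down
    FD 6: (0,-38) -> (0,-44) [heading=270, draw]
  ]
  -- iteration 2/2 --
  LT 270: heading 270 -> 180
  REPEAT 4 [
    -- iteration 1/4 --
    FD 5: (0,-44) -> (-5,-44) [heading=180, draw]
    PD: pen down
    FD 6: (-5,-44) -> (-11,-44) [heading=180, draw]
    -- iteration 2/4 --
    FD 5: (-11,-44) -> (-16,-44) [heading=180, draw]
    PD: pen down
    FD 6: (-16,-44) -> (-22,-44) [heading=180, draw]
    -- iteration 3/4 --
    FD 5: (-22,-44) -> (-27,-44) [heading=180, draw]
    PD: pen down
    FD 6: (-27,-44) -> (-33,-44) [heading=180, draw]
    -- iteration 4/4 --
    FD 5: (-33,-44) -> (-38,-44) [heading=180, draw]
    PD: pen down
    FD 6: (-38,-44) -> (-44,-44) [heading=180, draw]
  ]
]
PD: pen down
Final: pos=(-44,-44), heading=180, 16 segment(s) drawn

Segment endpoints: x in {-44, -38, -33, -27, -22, -16, -11, -5, 0, 0, 0, 0, 0, 0, 0, 0, 0}, y in {-44, -38, -33, -27, -22, -16, -11, -5, 0}
xmin=-44, ymin=-44, xmax=0, ymax=0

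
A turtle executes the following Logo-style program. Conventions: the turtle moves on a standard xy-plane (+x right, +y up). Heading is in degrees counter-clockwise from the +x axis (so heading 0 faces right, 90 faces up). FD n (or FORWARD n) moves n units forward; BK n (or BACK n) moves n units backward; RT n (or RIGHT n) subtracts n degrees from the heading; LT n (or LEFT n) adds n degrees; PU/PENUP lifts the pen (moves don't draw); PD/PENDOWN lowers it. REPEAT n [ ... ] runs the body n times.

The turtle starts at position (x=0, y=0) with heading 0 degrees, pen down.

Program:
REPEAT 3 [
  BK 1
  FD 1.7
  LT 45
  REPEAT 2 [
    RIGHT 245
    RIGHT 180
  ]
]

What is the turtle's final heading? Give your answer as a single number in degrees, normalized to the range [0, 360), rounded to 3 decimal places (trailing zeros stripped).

Answer: 105

Derivation:
Executing turtle program step by step:
Start: pos=(0,0), heading=0, pen down
REPEAT 3 [
  -- iteration 1/3 --
  BK 1: (0,0) -> (-1,0) [heading=0, draw]
  FD 1.7: (-1,0) -> (0.7,0) [heading=0, draw]
  LT 45: heading 0 -> 45
  REPEAT 2 [
    -- iteration 1/2 --
    RT 245: heading 45 -> 160
    RT 180: heading 160 -> 340
    -- iteration 2/2 --
    RT 245: heading 340 -> 95
    RT 180: heading 95 -> 275
  ]
  -- iteration 2/3 --
  BK 1: (0.7,0) -> (0.613,0.996) [heading=275, draw]
  FD 1.7: (0.613,0.996) -> (0.761,-0.697) [heading=275, draw]
  LT 45: heading 275 -> 320
  REPEAT 2 [
    -- iteration 1/2 --
    RT 245: heading 320 -> 75
    RT 180: heading 75 -> 255
    -- iteration 2/2 --
    RT 245: heading 255 -> 10
    RT 180: heading 10 -> 190
  ]
  -- iteration 3/3 --
  BK 1: (0.761,-0.697) -> (1.746,-0.524) [heading=190, draw]
  FD 1.7: (1.746,-0.524) -> (0.072,-0.819) [heading=190, draw]
  LT 45: heading 190 -> 235
  REPEAT 2 [
    -- iteration 1/2 --
    RT 245: heading 235 -> 350
    RT 180: heading 350 -> 170
    -- iteration 2/2 --
    RT 245: heading 170 -> 285
    RT 180: heading 285 -> 105
  ]
]
Final: pos=(0.072,-0.819), heading=105, 6 segment(s) drawn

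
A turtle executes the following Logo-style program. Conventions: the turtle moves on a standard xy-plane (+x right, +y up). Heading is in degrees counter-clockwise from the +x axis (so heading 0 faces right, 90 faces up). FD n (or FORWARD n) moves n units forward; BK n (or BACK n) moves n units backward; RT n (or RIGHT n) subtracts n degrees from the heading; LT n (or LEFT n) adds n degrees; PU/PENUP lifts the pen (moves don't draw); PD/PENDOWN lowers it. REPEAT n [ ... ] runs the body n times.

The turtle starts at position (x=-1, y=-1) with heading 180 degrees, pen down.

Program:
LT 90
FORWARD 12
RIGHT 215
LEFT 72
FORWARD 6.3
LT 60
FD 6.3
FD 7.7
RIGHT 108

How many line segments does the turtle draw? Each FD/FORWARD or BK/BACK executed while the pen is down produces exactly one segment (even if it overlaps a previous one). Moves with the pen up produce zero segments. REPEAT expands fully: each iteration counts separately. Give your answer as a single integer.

Executing turtle program step by step:
Start: pos=(-1,-1), heading=180, pen down
LT 90: heading 180 -> 270
FD 12: (-1,-1) -> (-1,-13) [heading=270, draw]
RT 215: heading 270 -> 55
LT 72: heading 55 -> 127
FD 6.3: (-1,-13) -> (-4.791,-7.969) [heading=127, draw]
LT 60: heading 127 -> 187
FD 6.3: (-4.791,-7.969) -> (-11.044,-8.736) [heading=187, draw]
FD 7.7: (-11.044,-8.736) -> (-18.687,-9.675) [heading=187, draw]
RT 108: heading 187 -> 79
Final: pos=(-18.687,-9.675), heading=79, 4 segment(s) drawn
Segments drawn: 4

Answer: 4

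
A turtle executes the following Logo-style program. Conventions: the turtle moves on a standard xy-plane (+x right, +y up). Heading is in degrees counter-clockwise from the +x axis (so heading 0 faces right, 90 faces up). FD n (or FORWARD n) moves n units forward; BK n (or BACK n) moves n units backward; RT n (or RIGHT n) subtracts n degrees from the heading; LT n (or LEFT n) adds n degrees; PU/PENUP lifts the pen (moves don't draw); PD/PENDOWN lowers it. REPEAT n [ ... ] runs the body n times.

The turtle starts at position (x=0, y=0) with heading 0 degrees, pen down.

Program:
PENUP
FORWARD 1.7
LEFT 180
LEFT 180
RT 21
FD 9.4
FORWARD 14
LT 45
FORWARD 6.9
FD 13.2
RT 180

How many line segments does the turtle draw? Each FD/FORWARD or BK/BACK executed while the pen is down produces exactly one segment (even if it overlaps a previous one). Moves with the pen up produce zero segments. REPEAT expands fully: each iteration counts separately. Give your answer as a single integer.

Executing turtle program step by step:
Start: pos=(0,0), heading=0, pen down
PU: pen up
FD 1.7: (0,0) -> (1.7,0) [heading=0, move]
LT 180: heading 0 -> 180
LT 180: heading 180 -> 0
RT 21: heading 0 -> 339
FD 9.4: (1.7,0) -> (10.476,-3.369) [heading=339, move]
FD 14: (10.476,-3.369) -> (23.546,-8.386) [heading=339, move]
LT 45: heading 339 -> 24
FD 6.9: (23.546,-8.386) -> (29.849,-5.579) [heading=24, move]
FD 13.2: (29.849,-5.579) -> (41.908,-0.21) [heading=24, move]
RT 180: heading 24 -> 204
Final: pos=(41.908,-0.21), heading=204, 0 segment(s) drawn
Segments drawn: 0

Answer: 0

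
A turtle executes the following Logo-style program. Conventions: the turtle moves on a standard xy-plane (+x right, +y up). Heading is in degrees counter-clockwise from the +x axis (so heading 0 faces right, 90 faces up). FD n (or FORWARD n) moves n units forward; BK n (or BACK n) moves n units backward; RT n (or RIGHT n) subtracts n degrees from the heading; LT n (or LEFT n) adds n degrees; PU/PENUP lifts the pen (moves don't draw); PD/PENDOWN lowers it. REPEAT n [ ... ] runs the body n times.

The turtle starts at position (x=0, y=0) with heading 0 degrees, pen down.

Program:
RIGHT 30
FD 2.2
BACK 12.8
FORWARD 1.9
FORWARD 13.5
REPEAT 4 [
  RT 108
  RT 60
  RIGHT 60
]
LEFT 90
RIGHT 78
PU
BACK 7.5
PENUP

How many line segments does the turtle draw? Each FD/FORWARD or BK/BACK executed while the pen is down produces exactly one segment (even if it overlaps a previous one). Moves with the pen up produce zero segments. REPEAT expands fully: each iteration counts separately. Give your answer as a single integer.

Executing turtle program step by step:
Start: pos=(0,0), heading=0, pen down
RT 30: heading 0 -> 330
FD 2.2: (0,0) -> (1.905,-1.1) [heading=330, draw]
BK 12.8: (1.905,-1.1) -> (-9.18,5.3) [heading=330, draw]
FD 1.9: (-9.18,5.3) -> (-7.534,4.35) [heading=330, draw]
FD 13.5: (-7.534,4.35) -> (4.157,-2.4) [heading=330, draw]
REPEAT 4 [
  -- iteration 1/4 --
  RT 108: heading 330 -> 222
  RT 60: heading 222 -> 162
  RT 60: heading 162 -> 102
  -- iteration 2/4 --
  RT 108: heading 102 -> 354
  RT 60: heading 354 -> 294
  RT 60: heading 294 -> 234
  -- iteration 3/4 --
  RT 108: heading 234 -> 126
  RT 60: heading 126 -> 66
  RT 60: heading 66 -> 6
  -- iteration 4/4 --
  RT 108: heading 6 -> 258
  RT 60: heading 258 -> 198
  RT 60: heading 198 -> 138
]
LT 90: heading 138 -> 228
RT 78: heading 228 -> 150
PU: pen up
BK 7.5: (4.157,-2.4) -> (10.652,-6.15) [heading=150, move]
PU: pen up
Final: pos=(10.652,-6.15), heading=150, 4 segment(s) drawn
Segments drawn: 4

Answer: 4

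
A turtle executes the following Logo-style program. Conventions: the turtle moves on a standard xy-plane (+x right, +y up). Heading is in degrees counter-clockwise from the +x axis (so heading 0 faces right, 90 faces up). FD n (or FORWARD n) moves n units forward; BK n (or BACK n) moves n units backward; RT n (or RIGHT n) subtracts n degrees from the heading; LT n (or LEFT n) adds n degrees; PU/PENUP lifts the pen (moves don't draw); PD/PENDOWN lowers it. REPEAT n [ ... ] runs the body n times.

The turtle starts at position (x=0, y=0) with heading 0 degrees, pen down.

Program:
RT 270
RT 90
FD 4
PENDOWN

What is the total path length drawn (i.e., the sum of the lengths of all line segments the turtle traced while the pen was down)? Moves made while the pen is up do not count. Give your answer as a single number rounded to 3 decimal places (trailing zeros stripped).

Answer: 4

Derivation:
Executing turtle program step by step:
Start: pos=(0,0), heading=0, pen down
RT 270: heading 0 -> 90
RT 90: heading 90 -> 0
FD 4: (0,0) -> (4,0) [heading=0, draw]
PD: pen down
Final: pos=(4,0), heading=0, 1 segment(s) drawn

Segment lengths:
  seg 1: (0,0) -> (4,0), length = 4
Total = 4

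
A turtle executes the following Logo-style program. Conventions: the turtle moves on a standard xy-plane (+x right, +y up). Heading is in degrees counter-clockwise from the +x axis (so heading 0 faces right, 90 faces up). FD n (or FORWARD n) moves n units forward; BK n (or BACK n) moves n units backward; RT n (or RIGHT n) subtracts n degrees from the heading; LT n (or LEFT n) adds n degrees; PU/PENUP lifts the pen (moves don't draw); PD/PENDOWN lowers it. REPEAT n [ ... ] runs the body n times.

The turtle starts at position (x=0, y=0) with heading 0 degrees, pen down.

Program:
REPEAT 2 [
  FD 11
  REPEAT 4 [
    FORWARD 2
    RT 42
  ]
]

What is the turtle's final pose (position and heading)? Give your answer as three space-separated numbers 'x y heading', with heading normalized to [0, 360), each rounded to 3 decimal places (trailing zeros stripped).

Executing turtle program step by step:
Start: pos=(0,0), heading=0, pen down
REPEAT 2 [
  -- iteration 1/2 --
  FD 11: (0,0) -> (11,0) [heading=0, draw]
  REPEAT 4 [
    -- iteration 1/4 --
    FD 2: (11,0) -> (13,0) [heading=0, draw]
    RT 42: heading 0 -> 318
    -- iteration 2/4 --
    FD 2: (13,0) -> (14.486,-1.338) [heading=318, draw]
    RT 42: heading 318 -> 276
    -- iteration 3/4 --
    FD 2: (14.486,-1.338) -> (14.695,-3.327) [heading=276, draw]
    RT 42: heading 276 -> 234
    -- iteration 4/4 --
    FD 2: (14.695,-3.327) -> (13.52,-4.945) [heading=234, draw]
    RT 42: heading 234 -> 192
  ]
  -- iteration 2/2 --
  FD 11: (13.52,-4.945) -> (2.76,-7.232) [heading=192, draw]
  REPEAT 4 [
    -- iteration 1/4 --
    FD 2: (2.76,-7.232) -> (0.804,-7.648) [heading=192, draw]
    RT 42: heading 192 -> 150
    -- iteration 2/4 --
    FD 2: (0.804,-7.648) -> (-0.928,-6.648) [heading=150, draw]
    RT 42: heading 150 -> 108
    -- iteration 3/4 --
    FD 2: (-0.928,-6.648) -> (-1.546,-4.746) [heading=108, draw]
    RT 42: heading 108 -> 66
    -- iteration 4/4 --
    FD 2: (-1.546,-4.746) -> (-0.733,-2.919) [heading=66, draw]
    RT 42: heading 66 -> 24
  ]
]
Final: pos=(-0.733,-2.919), heading=24, 10 segment(s) drawn

Answer: -0.733 -2.919 24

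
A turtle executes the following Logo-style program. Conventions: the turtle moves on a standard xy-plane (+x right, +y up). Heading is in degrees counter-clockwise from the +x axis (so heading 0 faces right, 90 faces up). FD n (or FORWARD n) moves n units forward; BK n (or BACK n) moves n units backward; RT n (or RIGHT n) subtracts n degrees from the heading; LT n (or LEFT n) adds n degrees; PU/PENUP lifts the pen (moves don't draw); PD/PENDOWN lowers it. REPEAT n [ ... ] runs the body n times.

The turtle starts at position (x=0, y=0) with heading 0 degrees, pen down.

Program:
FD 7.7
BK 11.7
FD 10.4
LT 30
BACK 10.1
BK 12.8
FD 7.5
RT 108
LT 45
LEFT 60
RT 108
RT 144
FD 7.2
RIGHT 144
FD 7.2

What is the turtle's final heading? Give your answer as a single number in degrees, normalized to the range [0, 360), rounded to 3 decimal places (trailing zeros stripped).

Answer: 351

Derivation:
Executing turtle program step by step:
Start: pos=(0,0), heading=0, pen down
FD 7.7: (0,0) -> (7.7,0) [heading=0, draw]
BK 11.7: (7.7,0) -> (-4,0) [heading=0, draw]
FD 10.4: (-4,0) -> (6.4,0) [heading=0, draw]
LT 30: heading 0 -> 30
BK 10.1: (6.4,0) -> (-2.347,-5.05) [heading=30, draw]
BK 12.8: (-2.347,-5.05) -> (-13.432,-11.45) [heading=30, draw]
FD 7.5: (-13.432,-11.45) -> (-6.937,-7.7) [heading=30, draw]
RT 108: heading 30 -> 282
LT 45: heading 282 -> 327
LT 60: heading 327 -> 27
RT 108: heading 27 -> 279
RT 144: heading 279 -> 135
FD 7.2: (-6.937,-7.7) -> (-12.028,-2.609) [heading=135, draw]
RT 144: heading 135 -> 351
FD 7.2: (-12.028,-2.609) -> (-4.917,-3.735) [heading=351, draw]
Final: pos=(-4.917,-3.735), heading=351, 8 segment(s) drawn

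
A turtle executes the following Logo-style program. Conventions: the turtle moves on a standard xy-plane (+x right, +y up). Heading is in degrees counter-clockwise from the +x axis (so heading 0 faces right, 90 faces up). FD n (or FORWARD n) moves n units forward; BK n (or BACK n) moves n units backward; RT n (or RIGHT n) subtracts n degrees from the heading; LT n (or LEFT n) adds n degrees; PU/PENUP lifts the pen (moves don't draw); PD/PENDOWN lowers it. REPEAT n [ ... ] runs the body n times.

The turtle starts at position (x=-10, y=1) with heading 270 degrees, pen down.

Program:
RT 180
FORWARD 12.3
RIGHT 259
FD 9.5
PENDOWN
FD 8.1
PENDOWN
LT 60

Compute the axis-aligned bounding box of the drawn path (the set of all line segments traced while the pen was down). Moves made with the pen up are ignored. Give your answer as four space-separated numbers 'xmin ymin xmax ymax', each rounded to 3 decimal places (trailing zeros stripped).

Executing turtle program step by step:
Start: pos=(-10,1), heading=270, pen down
RT 180: heading 270 -> 90
FD 12.3: (-10,1) -> (-10,13.3) [heading=90, draw]
RT 259: heading 90 -> 191
FD 9.5: (-10,13.3) -> (-19.325,11.487) [heading=191, draw]
PD: pen down
FD 8.1: (-19.325,11.487) -> (-27.277,9.942) [heading=191, draw]
PD: pen down
LT 60: heading 191 -> 251
Final: pos=(-27.277,9.942), heading=251, 3 segment(s) drawn

Segment endpoints: x in {-27.277, -19.325, -10}, y in {1, 9.942, 11.487, 13.3}
xmin=-27.277, ymin=1, xmax=-10, ymax=13.3

Answer: -27.277 1 -10 13.3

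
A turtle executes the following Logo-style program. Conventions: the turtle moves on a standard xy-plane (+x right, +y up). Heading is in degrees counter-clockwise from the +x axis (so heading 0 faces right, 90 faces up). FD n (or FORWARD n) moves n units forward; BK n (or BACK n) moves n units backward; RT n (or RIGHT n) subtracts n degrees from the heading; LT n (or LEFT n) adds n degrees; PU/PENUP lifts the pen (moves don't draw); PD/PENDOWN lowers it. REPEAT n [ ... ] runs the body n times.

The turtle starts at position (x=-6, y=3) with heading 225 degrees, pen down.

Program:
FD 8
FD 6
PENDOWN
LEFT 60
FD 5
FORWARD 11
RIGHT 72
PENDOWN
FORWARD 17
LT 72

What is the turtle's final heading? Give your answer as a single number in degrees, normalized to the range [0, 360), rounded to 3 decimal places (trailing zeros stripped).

Executing turtle program step by step:
Start: pos=(-6,3), heading=225, pen down
FD 8: (-6,3) -> (-11.657,-2.657) [heading=225, draw]
FD 6: (-11.657,-2.657) -> (-15.899,-6.899) [heading=225, draw]
PD: pen down
LT 60: heading 225 -> 285
FD 5: (-15.899,-6.899) -> (-14.605,-11.729) [heading=285, draw]
FD 11: (-14.605,-11.729) -> (-11.758,-22.354) [heading=285, draw]
RT 72: heading 285 -> 213
PD: pen down
FD 17: (-11.758,-22.354) -> (-26.016,-31.613) [heading=213, draw]
LT 72: heading 213 -> 285
Final: pos=(-26.016,-31.613), heading=285, 5 segment(s) drawn

Answer: 285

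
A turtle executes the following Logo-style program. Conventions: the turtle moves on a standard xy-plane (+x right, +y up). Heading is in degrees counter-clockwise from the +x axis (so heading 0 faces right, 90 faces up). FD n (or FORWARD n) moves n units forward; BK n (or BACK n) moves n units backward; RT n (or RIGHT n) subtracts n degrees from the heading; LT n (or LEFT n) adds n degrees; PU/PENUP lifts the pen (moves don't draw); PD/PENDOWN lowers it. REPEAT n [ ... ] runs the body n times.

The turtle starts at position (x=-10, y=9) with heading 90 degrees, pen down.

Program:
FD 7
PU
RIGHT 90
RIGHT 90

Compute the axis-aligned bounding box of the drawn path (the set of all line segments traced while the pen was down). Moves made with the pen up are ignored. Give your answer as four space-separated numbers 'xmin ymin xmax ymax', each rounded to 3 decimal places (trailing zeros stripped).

Executing turtle program step by step:
Start: pos=(-10,9), heading=90, pen down
FD 7: (-10,9) -> (-10,16) [heading=90, draw]
PU: pen up
RT 90: heading 90 -> 0
RT 90: heading 0 -> 270
Final: pos=(-10,16), heading=270, 1 segment(s) drawn

Segment endpoints: x in {-10}, y in {9, 16}
xmin=-10, ymin=9, xmax=-10, ymax=16

Answer: -10 9 -10 16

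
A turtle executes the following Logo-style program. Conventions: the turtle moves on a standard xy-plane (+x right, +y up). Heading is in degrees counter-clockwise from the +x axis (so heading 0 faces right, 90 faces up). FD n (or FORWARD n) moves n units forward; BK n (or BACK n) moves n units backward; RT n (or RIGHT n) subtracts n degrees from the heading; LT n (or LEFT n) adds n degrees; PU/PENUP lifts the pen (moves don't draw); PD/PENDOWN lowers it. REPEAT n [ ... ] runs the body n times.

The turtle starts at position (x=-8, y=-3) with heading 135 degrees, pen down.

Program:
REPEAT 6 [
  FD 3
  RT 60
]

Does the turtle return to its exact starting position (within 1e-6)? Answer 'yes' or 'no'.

Executing turtle program step by step:
Start: pos=(-8,-3), heading=135, pen down
REPEAT 6 [
  -- iteration 1/6 --
  FD 3: (-8,-3) -> (-10.121,-0.879) [heading=135, draw]
  RT 60: heading 135 -> 75
  -- iteration 2/6 --
  FD 3: (-10.121,-0.879) -> (-9.345,2.019) [heading=75, draw]
  RT 60: heading 75 -> 15
  -- iteration 3/6 --
  FD 3: (-9.345,2.019) -> (-6.447,2.796) [heading=15, draw]
  RT 60: heading 15 -> 315
  -- iteration 4/6 --
  FD 3: (-6.447,2.796) -> (-4.326,0.674) [heading=315, draw]
  RT 60: heading 315 -> 255
  -- iteration 5/6 --
  FD 3: (-4.326,0.674) -> (-5.102,-2.224) [heading=255, draw]
  RT 60: heading 255 -> 195
  -- iteration 6/6 --
  FD 3: (-5.102,-2.224) -> (-8,-3) [heading=195, draw]
  RT 60: heading 195 -> 135
]
Final: pos=(-8,-3), heading=135, 6 segment(s) drawn

Start position: (-8, -3)
Final position: (-8, -3)
Distance = 0; < 1e-6 -> CLOSED

Answer: yes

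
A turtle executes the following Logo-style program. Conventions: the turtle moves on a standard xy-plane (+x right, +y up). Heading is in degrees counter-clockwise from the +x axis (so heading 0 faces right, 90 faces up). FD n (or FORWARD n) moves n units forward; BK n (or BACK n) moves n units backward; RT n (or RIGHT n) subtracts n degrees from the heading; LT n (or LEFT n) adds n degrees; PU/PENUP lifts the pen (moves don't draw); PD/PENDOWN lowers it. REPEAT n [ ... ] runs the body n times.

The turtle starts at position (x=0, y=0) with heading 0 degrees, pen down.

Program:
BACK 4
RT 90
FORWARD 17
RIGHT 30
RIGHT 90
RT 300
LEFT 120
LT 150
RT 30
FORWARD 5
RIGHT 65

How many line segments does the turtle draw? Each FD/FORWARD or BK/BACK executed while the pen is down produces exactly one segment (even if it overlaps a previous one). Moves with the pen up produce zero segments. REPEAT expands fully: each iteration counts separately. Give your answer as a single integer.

Answer: 3

Derivation:
Executing turtle program step by step:
Start: pos=(0,0), heading=0, pen down
BK 4: (0,0) -> (-4,0) [heading=0, draw]
RT 90: heading 0 -> 270
FD 17: (-4,0) -> (-4,-17) [heading=270, draw]
RT 30: heading 270 -> 240
RT 90: heading 240 -> 150
RT 300: heading 150 -> 210
LT 120: heading 210 -> 330
LT 150: heading 330 -> 120
RT 30: heading 120 -> 90
FD 5: (-4,-17) -> (-4,-12) [heading=90, draw]
RT 65: heading 90 -> 25
Final: pos=(-4,-12), heading=25, 3 segment(s) drawn
Segments drawn: 3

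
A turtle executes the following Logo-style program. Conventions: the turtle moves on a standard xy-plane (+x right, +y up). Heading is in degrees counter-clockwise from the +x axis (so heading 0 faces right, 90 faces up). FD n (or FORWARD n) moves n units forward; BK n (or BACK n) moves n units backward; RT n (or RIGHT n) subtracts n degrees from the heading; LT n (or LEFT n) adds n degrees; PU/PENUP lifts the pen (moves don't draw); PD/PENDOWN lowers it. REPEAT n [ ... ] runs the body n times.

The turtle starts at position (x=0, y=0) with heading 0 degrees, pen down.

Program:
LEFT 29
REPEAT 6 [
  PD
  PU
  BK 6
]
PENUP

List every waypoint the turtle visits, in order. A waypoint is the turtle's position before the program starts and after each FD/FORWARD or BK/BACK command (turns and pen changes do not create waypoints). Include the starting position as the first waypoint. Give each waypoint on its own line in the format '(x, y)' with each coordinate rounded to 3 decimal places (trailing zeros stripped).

Answer: (0, 0)
(-5.248, -2.909)
(-10.495, -5.818)
(-15.743, -8.727)
(-20.991, -11.635)
(-26.239, -14.544)
(-31.486, -17.453)

Derivation:
Executing turtle program step by step:
Start: pos=(0,0), heading=0, pen down
LT 29: heading 0 -> 29
REPEAT 6 [
  -- iteration 1/6 --
  PD: pen down
  PU: pen up
  BK 6: (0,0) -> (-5.248,-2.909) [heading=29, move]
  -- iteration 2/6 --
  PD: pen down
  PU: pen up
  BK 6: (-5.248,-2.909) -> (-10.495,-5.818) [heading=29, move]
  -- iteration 3/6 --
  PD: pen down
  PU: pen up
  BK 6: (-10.495,-5.818) -> (-15.743,-8.727) [heading=29, move]
  -- iteration 4/6 --
  PD: pen down
  PU: pen up
  BK 6: (-15.743,-8.727) -> (-20.991,-11.635) [heading=29, move]
  -- iteration 5/6 --
  PD: pen down
  PU: pen up
  BK 6: (-20.991,-11.635) -> (-26.239,-14.544) [heading=29, move]
  -- iteration 6/6 --
  PD: pen down
  PU: pen up
  BK 6: (-26.239,-14.544) -> (-31.486,-17.453) [heading=29, move]
]
PU: pen up
Final: pos=(-31.486,-17.453), heading=29, 0 segment(s) drawn
Waypoints (7 total):
(0, 0)
(-5.248, -2.909)
(-10.495, -5.818)
(-15.743, -8.727)
(-20.991, -11.635)
(-26.239, -14.544)
(-31.486, -17.453)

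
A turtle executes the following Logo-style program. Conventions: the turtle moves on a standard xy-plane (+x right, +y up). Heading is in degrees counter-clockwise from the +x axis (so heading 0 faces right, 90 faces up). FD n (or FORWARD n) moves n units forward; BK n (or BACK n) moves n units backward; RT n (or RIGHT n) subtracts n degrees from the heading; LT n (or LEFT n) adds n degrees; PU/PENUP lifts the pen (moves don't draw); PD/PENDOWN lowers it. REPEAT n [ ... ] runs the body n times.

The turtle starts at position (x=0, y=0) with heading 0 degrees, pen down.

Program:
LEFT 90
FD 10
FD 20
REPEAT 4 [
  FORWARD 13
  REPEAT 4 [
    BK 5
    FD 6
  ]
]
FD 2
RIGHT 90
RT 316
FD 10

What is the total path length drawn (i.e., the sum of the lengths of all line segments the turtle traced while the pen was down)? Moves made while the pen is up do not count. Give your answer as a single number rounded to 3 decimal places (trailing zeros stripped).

Answer: 270

Derivation:
Executing turtle program step by step:
Start: pos=(0,0), heading=0, pen down
LT 90: heading 0 -> 90
FD 10: (0,0) -> (0,10) [heading=90, draw]
FD 20: (0,10) -> (0,30) [heading=90, draw]
REPEAT 4 [
  -- iteration 1/4 --
  FD 13: (0,30) -> (0,43) [heading=90, draw]
  REPEAT 4 [
    -- iteration 1/4 --
    BK 5: (0,43) -> (0,38) [heading=90, draw]
    FD 6: (0,38) -> (0,44) [heading=90, draw]
    -- iteration 2/4 --
    BK 5: (0,44) -> (0,39) [heading=90, draw]
    FD 6: (0,39) -> (0,45) [heading=90, draw]
    -- iteration 3/4 --
    BK 5: (0,45) -> (0,40) [heading=90, draw]
    FD 6: (0,40) -> (0,46) [heading=90, draw]
    -- iteration 4/4 --
    BK 5: (0,46) -> (0,41) [heading=90, draw]
    FD 6: (0,41) -> (0,47) [heading=90, draw]
  ]
  -- iteration 2/4 --
  FD 13: (0,47) -> (0,60) [heading=90, draw]
  REPEAT 4 [
    -- iteration 1/4 --
    BK 5: (0,60) -> (0,55) [heading=90, draw]
    FD 6: (0,55) -> (0,61) [heading=90, draw]
    -- iteration 2/4 --
    BK 5: (0,61) -> (0,56) [heading=90, draw]
    FD 6: (0,56) -> (0,62) [heading=90, draw]
    -- iteration 3/4 --
    BK 5: (0,62) -> (0,57) [heading=90, draw]
    FD 6: (0,57) -> (0,63) [heading=90, draw]
    -- iteration 4/4 --
    BK 5: (0,63) -> (0,58) [heading=90, draw]
    FD 6: (0,58) -> (0,64) [heading=90, draw]
  ]
  -- iteration 3/4 --
  FD 13: (0,64) -> (0,77) [heading=90, draw]
  REPEAT 4 [
    -- iteration 1/4 --
    BK 5: (0,77) -> (0,72) [heading=90, draw]
    FD 6: (0,72) -> (0,78) [heading=90, draw]
    -- iteration 2/4 --
    BK 5: (0,78) -> (0,73) [heading=90, draw]
    FD 6: (0,73) -> (0,79) [heading=90, draw]
    -- iteration 3/4 --
    BK 5: (0,79) -> (0,74) [heading=90, draw]
    FD 6: (0,74) -> (0,80) [heading=90, draw]
    -- iteration 4/4 --
    BK 5: (0,80) -> (0,75) [heading=90, draw]
    FD 6: (0,75) -> (0,81) [heading=90, draw]
  ]
  -- iteration 4/4 --
  FD 13: (0,81) -> (0,94) [heading=90, draw]
  REPEAT 4 [
    -- iteration 1/4 --
    BK 5: (0,94) -> (0,89) [heading=90, draw]
    FD 6: (0,89) -> (0,95) [heading=90, draw]
    -- iteration 2/4 --
    BK 5: (0,95) -> (0,90) [heading=90, draw]
    FD 6: (0,90) -> (0,96) [heading=90, draw]
    -- iteration 3/4 --
    BK 5: (0,96) -> (0,91) [heading=90, draw]
    FD 6: (0,91) -> (0,97) [heading=90, draw]
    -- iteration 4/4 --
    BK 5: (0,97) -> (0,92) [heading=90, draw]
    FD 6: (0,92) -> (0,98) [heading=90, draw]
  ]
]
FD 2: (0,98) -> (0,100) [heading=90, draw]
RT 90: heading 90 -> 0
RT 316: heading 0 -> 44
FD 10: (0,100) -> (7.193,106.947) [heading=44, draw]
Final: pos=(7.193,106.947), heading=44, 40 segment(s) drawn

Segment lengths:
  seg 1: (0,0) -> (0,10), length = 10
  seg 2: (0,10) -> (0,30), length = 20
  seg 3: (0,30) -> (0,43), length = 13
  seg 4: (0,43) -> (0,38), length = 5
  seg 5: (0,38) -> (0,44), length = 6
  seg 6: (0,44) -> (0,39), length = 5
  seg 7: (0,39) -> (0,45), length = 6
  seg 8: (0,45) -> (0,40), length = 5
  seg 9: (0,40) -> (0,46), length = 6
  seg 10: (0,46) -> (0,41), length = 5
  seg 11: (0,41) -> (0,47), length = 6
  seg 12: (0,47) -> (0,60), length = 13
  seg 13: (0,60) -> (0,55), length = 5
  seg 14: (0,55) -> (0,61), length = 6
  seg 15: (0,61) -> (0,56), length = 5
  seg 16: (0,56) -> (0,62), length = 6
  seg 17: (0,62) -> (0,57), length = 5
  seg 18: (0,57) -> (0,63), length = 6
  seg 19: (0,63) -> (0,58), length = 5
  seg 20: (0,58) -> (0,64), length = 6
  seg 21: (0,64) -> (0,77), length = 13
  seg 22: (0,77) -> (0,72), length = 5
  seg 23: (0,72) -> (0,78), length = 6
  seg 24: (0,78) -> (0,73), length = 5
  seg 25: (0,73) -> (0,79), length = 6
  seg 26: (0,79) -> (0,74), length = 5
  seg 27: (0,74) -> (0,80), length = 6
  seg 28: (0,80) -> (0,75), length = 5
  seg 29: (0,75) -> (0,81), length = 6
  seg 30: (0,81) -> (0,94), length = 13
  seg 31: (0,94) -> (0,89), length = 5
  seg 32: (0,89) -> (0,95), length = 6
  seg 33: (0,95) -> (0,90), length = 5
  seg 34: (0,90) -> (0,96), length = 6
  seg 35: (0,96) -> (0,91), length = 5
  seg 36: (0,91) -> (0,97), length = 6
  seg 37: (0,97) -> (0,92), length = 5
  seg 38: (0,92) -> (0,98), length = 6
  seg 39: (0,98) -> (0,100), length = 2
  seg 40: (0,100) -> (7.193,106.947), length = 10
Total = 270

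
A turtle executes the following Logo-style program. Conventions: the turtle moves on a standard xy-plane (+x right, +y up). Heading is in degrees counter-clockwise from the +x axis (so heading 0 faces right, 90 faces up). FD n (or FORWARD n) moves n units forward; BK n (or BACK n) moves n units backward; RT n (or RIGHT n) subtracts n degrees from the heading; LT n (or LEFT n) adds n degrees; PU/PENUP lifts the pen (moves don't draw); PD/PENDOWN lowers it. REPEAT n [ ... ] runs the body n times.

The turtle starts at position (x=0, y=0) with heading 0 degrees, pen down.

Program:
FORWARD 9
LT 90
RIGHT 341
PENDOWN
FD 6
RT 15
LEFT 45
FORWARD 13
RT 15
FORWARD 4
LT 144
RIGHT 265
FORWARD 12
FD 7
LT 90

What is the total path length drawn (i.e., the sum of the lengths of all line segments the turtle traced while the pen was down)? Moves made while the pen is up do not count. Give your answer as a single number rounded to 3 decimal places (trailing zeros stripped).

Executing turtle program step by step:
Start: pos=(0,0), heading=0, pen down
FD 9: (0,0) -> (9,0) [heading=0, draw]
LT 90: heading 0 -> 90
RT 341: heading 90 -> 109
PD: pen down
FD 6: (9,0) -> (7.047,5.673) [heading=109, draw]
RT 15: heading 109 -> 94
LT 45: heading 94 -> 139
FD 13: (7.047,5.673) -> (-2.765,14.202) [heading=139, draw]
RT 15: heading 139 -> 124
FD 4: (-2.765,14.202) -> (-5.001,17.518) [heading=124, draw]
LT 144: heading 124 -> 268
RT 265: heading 268 -> 3
FD 12: (-5.001,17.518) -> (6.982,18.146) [heading=3, draw]
FD 7: (6.982,18.146) -> (13.973,18.512) [heading=3, draw]
LT 90: heading 3 -> 93
Final: pos=(13.973,18.512), heading=93, 6 segment(s) drawn

Segment lengths:
  seg 1: (0,0) -> (9,0), length = 9
  seg 2: (9,0) -> (7.047,5.673), length = 6
  seg 3: (7.047,5.673) -> (-2.765,14.202), length = 13
  seg 4: (-2.765,14.202) -> (-5.001,17.518), length = 4
  seg 5: (-5.001,17.518) -> (6.982,18.146), length = 12
  seg 6: (6.982,18.146) -> (13.973,18.512), length = 7
Total = 51

Answer: 51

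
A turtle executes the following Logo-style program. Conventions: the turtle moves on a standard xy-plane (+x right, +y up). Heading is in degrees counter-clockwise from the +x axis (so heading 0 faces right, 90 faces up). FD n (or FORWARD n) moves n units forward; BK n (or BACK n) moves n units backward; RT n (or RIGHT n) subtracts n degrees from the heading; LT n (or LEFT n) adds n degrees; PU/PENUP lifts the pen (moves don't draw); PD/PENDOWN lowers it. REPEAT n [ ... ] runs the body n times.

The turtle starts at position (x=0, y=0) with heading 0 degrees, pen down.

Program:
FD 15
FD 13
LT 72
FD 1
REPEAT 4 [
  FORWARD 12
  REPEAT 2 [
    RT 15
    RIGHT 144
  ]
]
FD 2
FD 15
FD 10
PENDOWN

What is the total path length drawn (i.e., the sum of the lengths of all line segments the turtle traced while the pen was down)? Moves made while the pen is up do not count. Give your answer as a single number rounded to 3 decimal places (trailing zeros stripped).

Answer: 104

Derivation:
Executing turtle program step by step:
Start: pos=(0,0), heading=0, pen down
FD 15: (0,0) -> (15,0) [heading=0, draw]
FD 13: (15,0) -> (28,0) [heading=0, draw]
LT 72: heading 0 -> 72
FD 1: (28,0) -> (28.309,0.951) [heading=72, draw]
REPEAT 4 [
  -- iteration 1/4 --
  FD 12: (28.309,0.951) -> (32.017,12.364) [heading=72, draw]
  REPEAT 2 [
    -- iteration 1/2 --
    RT 15: heading 72 -> 57
    RT 144: heading 57 -> 273
    -- iteration 2/2 --
    RT 15: heading 273 -> 258
    RT 144: heading 258 -> 114
  ]
  -- iteration 2/4 --
  FD 12: (32.017,12.364) -> (27.136,23.326) [heading=114, draw]
  REPEAT 2 [
    -- iteration 1/2 --
    RT 15: heading 114 -> 99
    RT 144: heading 99 -> 315
    -- iteration 2/2 --
    RT 15: heading 315 -> 300
    RT 144: heading 300 -> 156
  ]
  -- iteration 3/4 --
  FD 12: (27.136,23.326) -> (16.174,28.207) [heading=156, draw]
  REPEAT 2 [
    -- iteration 1/2 --
    RT 15: heading 156 -> 141
    RT 144: heading 141 -> 357
    -- iteration 2/2 --
    RT 15: heading 357 -> 342
    RT 144: heading 342 -> 198
  ]
  -- iteration 4/4 --
  FD 12: (16.174,28.207) -> (4.761,24.499) [heading=198, draw]
  REPEAT 2 [
    -- iteration 1/2 --
    RT 15: heading 198 -> 183
    RT 144: heading 183 -> 39
    -- iteration 2/2 --
    RT 15: heading 39 -> 24
    RT 144: heading 24 -> 240
  ]
]
FD 2: (4.761,24.499) -> (3.761,22.767) [heading=240, draw]
FD 15: (3.761,22.767) -> (-3.739,9.776) [heading=240, draw]
FD 10: (-3.739,9.776) -> (-8.739,1.116) [heading=240, draw]
PD: pen down
Final: pos=(-8.739,1.116), heading=240, 10 segment(s) drawn

Segment lengths:
  seg 1: (0,0) -> (15,0), length = 15
  seg 2: (15,0) -> (28,0), length = 13
  seg 3: (28,0) -> (28.309,0.951), length = 1
  seg 4: (28.309,0.951) -> (32.017,12.364), length = 12
  seg 5: (32.017,12.364) -> (27.136,23.326), length = 12
  seg 6: (27.136,23.326) -> (16.174,28.207), length = 12
  seg 7: (16.174,28.207) -> (4.761,24.499), length = 12
  seg 8: (4.761,24.499) -> (3.761,22.767), length = 2
  seg 9: (3.761,22.767) -> (-3.739,9.776), length = 15
  seg 10: (-3.739,9.776) -> (-8.739,1.116), length = 10
Total = 104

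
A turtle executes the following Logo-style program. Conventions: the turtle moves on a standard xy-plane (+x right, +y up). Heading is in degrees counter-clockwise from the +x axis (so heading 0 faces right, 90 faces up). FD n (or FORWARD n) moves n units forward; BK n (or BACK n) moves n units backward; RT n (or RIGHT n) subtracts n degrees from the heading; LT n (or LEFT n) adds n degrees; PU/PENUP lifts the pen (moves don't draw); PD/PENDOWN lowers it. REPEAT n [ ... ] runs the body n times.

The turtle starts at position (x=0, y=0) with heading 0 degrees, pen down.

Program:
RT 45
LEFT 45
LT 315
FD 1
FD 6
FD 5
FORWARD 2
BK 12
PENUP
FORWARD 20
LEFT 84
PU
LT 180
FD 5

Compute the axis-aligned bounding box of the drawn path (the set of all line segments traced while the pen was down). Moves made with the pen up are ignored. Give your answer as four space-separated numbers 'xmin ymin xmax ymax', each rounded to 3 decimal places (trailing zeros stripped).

Answer: 0 -9.899 9.899 0

Derivation:
Executing turtle program step by step:
Start: pos=(0,0), heading=0, pen down
RT 45: heading 0 -> 315
LT 45: heading 315 -> 0
LT 315: heading 0 -> 315
FD 1: (0,0) -> (0.707,-0.707) [heading=315, draw]
FD 6: (0.707,-0.707) -> (4.95,-4.95) [heading=315, draw]
FD 5: (4.95,-4.95) -> (8.485,-8.485) [heading=315, draw]
FD 2: (8.485,-8.485) -> (9.899,-9.899) [heading=315, draw]
BK 12: (9.899,-9.899) -> (1.414,-1.414) [heading=315, draw]
PU: pen up
FD 20: (1.414,-1.414) -> (15.556,-15.556) [heading=315, move]
LT 84: heading 315 -> 39
PU: pen up
LT 180: heading 39 -> 219
FD 5: (15.556,-15.556) -> (11.671,-18.703) [heading=219, move]
Final: pos=(11.671,-18.703), heading=219, 5 segment(s) drawn

Segment endpoints: x in {0, 0.707, 1.414, 4.95, 8.485, 9.899}, y in {-9.899, -8.485, -4.95, -1.414, -0.707, 0}
xmin=0, ymin=-9.899, xmax=9.899, ymax=0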